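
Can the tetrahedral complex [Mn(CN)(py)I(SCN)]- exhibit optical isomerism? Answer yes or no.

yes

Only one geometric arrangement is possible; it has no improper symmetry element, so it exists as a pair of enantiomers (2 stereoisomers).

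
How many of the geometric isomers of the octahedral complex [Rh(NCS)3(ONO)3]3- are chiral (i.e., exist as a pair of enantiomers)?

0

Working through the distinct placements yields 2 geometric isomers: NCS mer; NCS fac.
Each arrangement has an internal mirror plane or centre of symmetry, so none is chiral.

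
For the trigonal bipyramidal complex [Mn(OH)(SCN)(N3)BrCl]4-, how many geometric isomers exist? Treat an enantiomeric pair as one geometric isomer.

10

In a trigonal bipyramid the two axial positions differ from the three equatorial ones.
Systematic enumeration (placing each ligand type in turn and discarding arrangements equivalent by rotation or reflection) gives 10 geometric isomers.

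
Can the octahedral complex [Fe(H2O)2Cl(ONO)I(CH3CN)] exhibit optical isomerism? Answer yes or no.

The six octahedral sites form three mutually perpendicular trans pairs.
Exhaustive case analysis gives 9 geometric isomers.
Of these, 6 lack any improper symmetry element and so occur as enantiomeric pairs, giving 9 + 6 = 15 stereoisomers in total.

yes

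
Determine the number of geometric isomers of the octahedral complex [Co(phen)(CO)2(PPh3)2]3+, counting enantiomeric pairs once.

Each phen is bidentate and must span two cis positions.
There are 3 geometric isomers: CO trans, PPh3 cis; CO cis, PPh3 cis (chiral); CO cis, PPh3 trans.

3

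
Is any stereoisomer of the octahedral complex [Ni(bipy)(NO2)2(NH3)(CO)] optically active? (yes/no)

The six octahedral sites form three mutually perpendicular trans pairs.
Each bipy is bidentate and must span two cis positions.
Systematic placement gives 4 geometric isomers: NO2 cis (3 arrangements, 2 chiral); NO2 trans.
Of these, 2 lack any improper symmetry element and so occur as enantiomeric pairs, giving 4 + 2 = 6 stereoisomers in total.

yes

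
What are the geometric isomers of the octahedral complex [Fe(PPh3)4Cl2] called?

cis and trans

An octahedron has six vertices in three trans pairs; every non-trans pair is cis.
Systematic placement gives 2 geometric isomers: Cl trans; Cl cis.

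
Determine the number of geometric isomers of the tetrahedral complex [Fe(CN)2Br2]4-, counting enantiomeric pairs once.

Only one geometric arrangement is possible.

1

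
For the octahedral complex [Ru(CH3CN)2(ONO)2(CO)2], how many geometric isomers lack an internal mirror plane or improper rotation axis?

1

In an octahedral complex each vertex has one trans partner and four cis neighbours.
There are 5 geometric isomers: CH3CN trans, ONO trans, CO trans; CH3CN trans, ONO cis, CO cis; CH3CN cis, ONO trans, CO cis; CH3CN cis, ONO cis, CO cis (chiral); CH3CN cis, ONO cis, CO trans.
One of these lacks any improper symmetry element and so occurs as an enantiomeric pair, giving 5 + 1 = 6 stereoisomers in total.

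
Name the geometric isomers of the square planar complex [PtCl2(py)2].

A square has two trans pairs of vertices; adjacent vertices are cis.
The distinct arrangements are (2 in all): Cl cis; Cl trans.

cis and trans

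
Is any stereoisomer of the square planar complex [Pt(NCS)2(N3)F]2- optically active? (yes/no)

no

In a square planar complex each vertex has one trans partner and two cis neighbours.
Working through the distinct placements yields 2 geometric isomers: NCS cis; NCS trans.
Each arrangement has an internal mirror plane or centre of symmetry, so none is chiral.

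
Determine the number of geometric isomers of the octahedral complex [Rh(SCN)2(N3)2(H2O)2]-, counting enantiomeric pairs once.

5

Working through the distinct placements yields 5 geometric isomers: SCN trans, N3 trans, H2O trans; SCN cis, N3 cis, H2O trans; SCN trans, N3 cis, H2O cis; SCN cis, N3 cis, H2O cis (chiral); SCN cis, N3 trans, H2O cis.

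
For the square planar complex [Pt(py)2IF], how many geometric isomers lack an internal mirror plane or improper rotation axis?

A square has two trans pairs of vertices; adjacent vertices are cis.
There are 2 geometric isomers: py cis; py trans.
Each arrangement has an internal mirror plane or centre of symmetry, so none is chiral.

0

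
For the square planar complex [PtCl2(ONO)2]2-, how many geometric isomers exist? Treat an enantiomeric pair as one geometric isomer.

2

The distinct arrangements are (2 in all): Cl cis; Cl trans.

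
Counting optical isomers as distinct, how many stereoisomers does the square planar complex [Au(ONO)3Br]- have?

In a square planar complex each vertex has one trans partner and two cis neighbours.
Only one geometric arrangement is possible.

1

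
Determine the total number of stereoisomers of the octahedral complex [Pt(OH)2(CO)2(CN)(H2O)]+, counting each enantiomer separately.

8

The six octahedral sites form three mutually perpendicular trans pairs.
Working through the distinct placements yields 6 geometric isomers: OH trans, CO cis; OH cis, CO cis (3 arrangements, 2 chiral); OH trans, CO trans; OH cis, CO trans.
Of these, 2 lack any improper symmetry element and so occur as enantiomeric pairs, giving 6 + 2 = 8 stereoisomers in total.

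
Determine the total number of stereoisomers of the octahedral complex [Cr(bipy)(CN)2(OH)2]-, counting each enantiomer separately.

Each bipy is bidentate and must span two cis positions.
There are 3 geometric isomers: CN trans, OH cis; CN cis, OH cis (chiral); CN cis, OH trans.
One of these lacks any improper symmetry element and so occurs as an enantiomeric pair, giving 3 + 1 = 4 stereoisomers in total.

4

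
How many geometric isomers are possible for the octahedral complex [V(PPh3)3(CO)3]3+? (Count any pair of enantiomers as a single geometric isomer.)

2

In an octahedral complex each vertex has one trans partner and four cis neighbours.
The distinct arrangements are (2 in all): PPh3 mer; PPh3 fac.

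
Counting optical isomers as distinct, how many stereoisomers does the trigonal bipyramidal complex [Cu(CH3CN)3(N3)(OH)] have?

4

Systematic placement gives 4 geometric isomers: N3 equatorial, OH equatorial; N3 axial, OH equatorial; N3 equatorial, OH axial; N3 axial, OH axial.
Each arrangement has an internal mirror plane or centre of symmetry, so none is chiral.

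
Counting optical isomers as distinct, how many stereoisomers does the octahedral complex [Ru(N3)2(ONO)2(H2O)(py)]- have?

8

The six octahedral sites form three mutually perpendicular trans pairs.
There are 6 geometric isomers: N3 cis, ONO cis (3 arrangements, 2 chiral); N3 cis, ONO trans; N3 trans, ONO cis; N3 trans, ONO trans.
Of these, 2 lack any improper symmetry element and so occur as enantiomeric pairs, giving 6 + 2 = 8 stereoisomers in total.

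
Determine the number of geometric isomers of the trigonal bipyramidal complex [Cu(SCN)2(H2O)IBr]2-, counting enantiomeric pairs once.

A trigonal bipyramid has two axial and three equatorial sites, which are chemically inequivalent.
Exhaustive case analysis gives 7 geometric isomers.

7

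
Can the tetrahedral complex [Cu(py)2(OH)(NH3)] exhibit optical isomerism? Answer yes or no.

All four vertices of a tetrahedron are equivalent and mutually adjacent, so cis/trans isomerism cannot arise.
Only one geometric arrangement is possible.

no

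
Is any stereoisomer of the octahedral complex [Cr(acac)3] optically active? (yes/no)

yes

The six octahedral sites form three mutually perpendicular trans pairs.
Each acac is bidentate and must span two cis positions.
Only one geometric arrangement is possible; it has no improper symmetry element, so it exists as a pair of enantiomers (2 stereoisomers).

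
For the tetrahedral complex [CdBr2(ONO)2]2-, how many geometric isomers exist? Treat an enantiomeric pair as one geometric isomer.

In a tetrahedral complex all four positions are equivalent and every pair of ligands is adjacent — there is no cis/trans distinction.
Only one geometric arrangement is possible.

1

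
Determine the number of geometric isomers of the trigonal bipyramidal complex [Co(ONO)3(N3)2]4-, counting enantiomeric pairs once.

In a trigonal bipyramid the two axial positions differ from the three equatorial ones.
Working through the distinct placements yields 3 geometric isomers: N3 both axial; N3 one axial, one equatorial; N3 both equatorial.

3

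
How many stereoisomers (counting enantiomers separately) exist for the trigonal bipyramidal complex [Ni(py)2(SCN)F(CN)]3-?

A trigonal bipyramid has two axial and three equatorial sites, which are chemically inequivalent.
Placing the ligands in turn and identifying arrangements related by rotation or reflection leaves 7 distinct geometric isomers.
Of these, 3 lack any improper symmetry element and so occur as enantiomeric pairs, giving 7 + 3 = 10 stereoisomers in total.

10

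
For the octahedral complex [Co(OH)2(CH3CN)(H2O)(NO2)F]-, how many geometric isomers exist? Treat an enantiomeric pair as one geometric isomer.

9

The six octahedral sites form three mutually perpendicular trans pairs.
Systematic enumeration (placing each ligand type in turn and discarding arrangements equivalent by rotation or reflection) gives 9 geometric isomers.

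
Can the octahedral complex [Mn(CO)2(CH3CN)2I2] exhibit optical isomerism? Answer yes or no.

yes

In an octahedral complex each vertex has one trans partner and four cis neighbours.
Systematic placement gives 5 geometric isomers: CO trans, CH3CN trans, I trans; CO cis, CH3CN trans, I cis; CO cis, CH3CN cis, I trans; CO cis, CH3CN cis, I cis (chiral); CO trans, CH3CN cis, I cis.
One of these lacks any improper symmetry element and so occurs as an enantiomeric pair, giving 5 + 1 = 6 stereoisomers in total.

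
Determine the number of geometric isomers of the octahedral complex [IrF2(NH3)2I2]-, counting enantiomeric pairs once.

5

The six octahedral sites form three mutually perpendicular trans pairs.
Working through the distinct placements yields 5 geometric isomers: F trans, NH3 trans, I trans; F trans, NH3 cis, I cis; F cis, NH3 trans, I cis; F cis, NH3 cis, I cis (chiral); F cis, NH3 cis, I trans.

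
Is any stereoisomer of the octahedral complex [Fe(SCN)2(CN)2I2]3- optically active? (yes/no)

The distinct arrangements are (5 in all): SCN trans, CN trans, I trans; SCN cis, CN trans, I cis; SCN trans, CN cis, I cis; SCN cis, CN cis, I cis (chiral); SCN cis, CN cis, I trans.
One of these lacks any improper symmetry element and so occurs as an enantiomeric pair, giving 5 + 1 = 6 stereoisomers in total.

yes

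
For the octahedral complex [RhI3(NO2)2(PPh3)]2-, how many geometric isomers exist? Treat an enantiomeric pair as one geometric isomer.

Working through the distinct placements yields 3 geometric isomers: I mer, NO2 cis; I mer, NO2 trans; I fac, NO2 cis.

3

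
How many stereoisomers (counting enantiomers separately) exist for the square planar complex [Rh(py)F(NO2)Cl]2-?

3

A square has two trans pairs of vertices; adjacent vertices are cis.
Working through the distinct placements yields 3 geometric isomers: (Cl/NO2 trans, F/py trans); (Cl/py trans, F/NO2 trans); (Cl/F trans, NO2/py trans).
Each arrangement has an internal mirror plane or centre of symmetry, so none is chiral.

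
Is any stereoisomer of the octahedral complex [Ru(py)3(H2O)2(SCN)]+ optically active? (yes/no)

no

The distinct arrangements are (3 in all): py mer, H2O trans; py mer, H2O cis; py fac, H2O cis.
Each arrangement has an internal mirror plane or centre of symmetry, so none is chiral.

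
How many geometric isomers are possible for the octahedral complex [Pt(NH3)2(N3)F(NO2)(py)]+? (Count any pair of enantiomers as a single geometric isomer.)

The six octahedral sites form three mutually perpendicular trans pairs.
Systematic enumeration (placing each ligand type in turn and discarding arrangements equivalent by rotation or reflection) gives 9 geometric isomers.

9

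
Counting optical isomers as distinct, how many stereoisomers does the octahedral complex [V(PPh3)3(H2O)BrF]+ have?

5

The six octahedral sites form three mutually perpendicular trans pairs.
Systematic placement gives 4 geometric isomers: PPh3 mer (3 arrangements); PPh3 fac (chiral).
One of these lacks any improper symmetry element and so occurs as an enantiomeric pair, giving 4 + 1 = 5 stereoisomers in total.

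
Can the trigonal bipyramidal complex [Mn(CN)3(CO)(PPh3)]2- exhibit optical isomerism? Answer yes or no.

In a trigonal bipyramid the two axial positions differ from the three equatorial ones.
Working through the distinct placements yields 4 geometric isomers: CO equatorial, PPh3 equatorial; CO axial, PPh3 equatorial; CO equatorial, PPh3 axial; CO axial, PPh3 axial.
Each arrangement has an internal mirror plane or centre of symmetry, so none is chiral.

no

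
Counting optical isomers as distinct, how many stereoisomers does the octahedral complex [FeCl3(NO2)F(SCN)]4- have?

5

The six octahedral sites form three mutually perpendicular trans pairs.
Working through the distinct placements yields 4 geometric isomers: Cl mer (3 arrangements); Cl fac (chiral).
One of these lacks any improper symmetry element and so occurs as an enantiomeric pair, giving 4 + 1 = 5 stereoisomers in total.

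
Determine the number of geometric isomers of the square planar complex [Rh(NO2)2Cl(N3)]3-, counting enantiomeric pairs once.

2

In a square planar complex each vertex has one trans partner and two cis neighbours.
The distinct arrangements are (2 in all): NO2 cis; NO2 trans.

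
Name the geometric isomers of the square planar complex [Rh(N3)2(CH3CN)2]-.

A square has two trans pairs of vertices; adjacent vertices are cis.
There are 2 geometric isomers: N3 cis; N3 trans.

cis and trans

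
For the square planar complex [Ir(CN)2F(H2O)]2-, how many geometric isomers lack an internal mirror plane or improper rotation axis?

0

In a square planar complex each vertex has one trans partner and two cis neighbours.
The distinct arrangements are (2 in all): CN cis; CN trans.
Each arrangement has an internal mirror plane or centre of symmetry, so none is chiral.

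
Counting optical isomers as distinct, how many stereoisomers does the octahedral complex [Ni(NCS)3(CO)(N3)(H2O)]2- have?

5

The six octahedral sites form three mutually perpendicular trans pairs.
Systematic placement gives 4 geometric isomers: NCS mer (3 arrangements); NCS fac (chiral).
One of these lacks any improper symmetry element and so occurs as an enantiomeric pair, giving 4 + 1 = 5 stereoisomers in total.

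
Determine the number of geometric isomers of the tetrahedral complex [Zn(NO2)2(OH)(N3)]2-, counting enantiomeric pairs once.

All four vertices of a tetrahedron are equivalent and mutually adjacent, so cis/trans isomerism cannot arise.
Only one geometric arrangement is possible.

1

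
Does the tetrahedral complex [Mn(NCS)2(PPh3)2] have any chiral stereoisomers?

All four vertices of a tetrahedron are equivalent and mutually adjacent, so cis/trans isomerism cannot arise.
Only one geometric arrangement is possible.

no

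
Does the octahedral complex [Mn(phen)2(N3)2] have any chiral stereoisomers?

yes

An octahedron has six vertices in three trans pairs; every non-trans pair is cis.
Each phen is bidentate and must span two cis positions.
The distinct arrangements are (2 in all): N3 trans; N3 cis (chiral).
One of these lacks any improper symmetry element and so occurs as an enantiomeric pair, giving 2 + 1 = 3 stereoisomers in total.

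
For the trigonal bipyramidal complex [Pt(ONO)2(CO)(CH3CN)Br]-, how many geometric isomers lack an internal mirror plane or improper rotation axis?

3

A trigonal bipyramid has two axial and three equatorial sites, which are chemically inequivalent.
Systematic enumeration (placing each ligand type in turn and discarding arrangements equivalent by rotation or reflection) gives 7 geometric isomers.
Of these, 3 lack any improper symmetry element and so occur as enantiomeric pairs, giving 7 + 3 = 10 stereoisomers in total.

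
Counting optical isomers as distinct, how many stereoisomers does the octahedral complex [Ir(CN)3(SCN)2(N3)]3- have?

The six octahedral sites form three mutually perpendicular trans pairs.
Systematic placement gives 3 geometric isomers: CN mer, SCN trans; CN mer, SCN cis; CN fac, SCN cis.
Each arrangement has an internal mirror plane or centre of symmetry, so none is chiral.

3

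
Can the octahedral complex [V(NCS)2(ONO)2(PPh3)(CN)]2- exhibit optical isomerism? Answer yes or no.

yes

In an octahedral complex each vertex has one trans partner and four cis neighbours.
There are 6 geometric isomers: NCS cis, ONO cis (3 arrangements, 2 chiral); NCS cis, ONO trans; NCS trans, ONO cis; NCS trans, ONO trans.
Of these, 2 lack any improper symmetry element and so occur as enantiomeric pairs, giving 6 + 2 = 8 stereoisomers in total.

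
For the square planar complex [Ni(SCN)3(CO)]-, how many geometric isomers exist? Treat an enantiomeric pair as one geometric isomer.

1

A square has two trans pairs of vertices; adjacent vertices are cis.
Only one geometric arrangement is possible.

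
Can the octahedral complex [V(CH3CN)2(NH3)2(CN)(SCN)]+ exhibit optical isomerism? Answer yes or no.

An octahedron has six vertices in three trans pairs; every non-trans pair is cis.
Systematic placement gives 6 geometric isomers: CH3CN trans, NH3 cis; CH3CN trans, NH3 trans; CH3CN cis, NH3 cis (3 arrangements, 2 chiral); CH3CN cis, NH3 trans.
Of these, 2 lack any improper symmetry element and so occur as enantiomeric pairs, giving 6 + 2 = 8 stereoisomers in total.

yes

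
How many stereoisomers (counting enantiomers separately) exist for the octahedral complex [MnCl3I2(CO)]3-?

3

The six octahedral sites form three mutually perpendicular trans pairs.
There are 3 geometric isomers: Cl mer, I trans; Cl fac, I cis; Cl mer, I cis.
Each arrangement has an internal mirror plane or centre of symmetry, so none is chiral.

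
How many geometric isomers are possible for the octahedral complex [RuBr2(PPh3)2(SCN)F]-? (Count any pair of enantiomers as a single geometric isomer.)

An octahedron has six vertices in three trans pairs; every non-trans pair is cis.
There are 6 geometric isomers: Br trans, PPh3 cis; Br trans, PPh3 trans; Br cis, PPh3 cis (3 arrangements, 2 chiral); Br cis, PPh3 trans.

6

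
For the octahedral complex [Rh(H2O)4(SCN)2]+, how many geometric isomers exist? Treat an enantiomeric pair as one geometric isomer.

2

An octahedron has six vertices in three trans pairs; every non-trans pair is cis.
The distinct arrangements are (2 in all): SCN trans; SCN cis.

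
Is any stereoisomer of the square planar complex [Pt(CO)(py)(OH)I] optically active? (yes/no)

In a square planar complex each vertex has one trans partner and two cis neighbours.
There are 3 geometric isomers: (CO/OH trans, I/py trans); (CO/py trans, I/OH trans); (CO/I trans, OH/py trans).
Each arrangement has an internal mirror plane or centre of symmetry, so none is chiral.

no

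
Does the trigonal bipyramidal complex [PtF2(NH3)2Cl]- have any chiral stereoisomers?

yes

In a trigonal bipyramid the two axial positions differ from the three equatorial ones.
Exhaustive case analysis gives 5 geometric isomers.
One of these lacks any improper symmetry element and so occurs as an enantiomeric pair, giving 5 + 1 = 6 stereoisomers in total.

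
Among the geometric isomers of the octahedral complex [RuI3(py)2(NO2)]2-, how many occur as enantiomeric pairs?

Systematic placement gives 3 geometric isomers: I mer, py trans; I mer, py cis; I fac, py cis.
Each arrangement has an internal mirror plane or centre of symmetry, so none is chiral.

0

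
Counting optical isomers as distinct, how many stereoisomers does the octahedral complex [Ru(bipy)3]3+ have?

The six octahedral sites form three mutually perpendicular trans pairs.
Each bipy is bidentate and must span two cis positions.
Only one geometric arrangement is possible; it has no improper symmetry element, so it exists as a pair of enantiomers (2 stereoisomers).

2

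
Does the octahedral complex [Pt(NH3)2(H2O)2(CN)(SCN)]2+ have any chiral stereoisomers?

yes

The six octahedral sites form three mutually perpendicular trans pairs.
Working through the distinct placements yields 6 geometric isomers: NH3 cis, H2O cis (3 arrangements, 2 chiral); NH3 trans, H2O cis; NH3 cis, H2O trans; NH3 trans, H2O trans.
Of these, 2 lack any improper symmetry element and so occur as enantiomeric pairs, giving 6 + 2 = 8 stereoisomers in total.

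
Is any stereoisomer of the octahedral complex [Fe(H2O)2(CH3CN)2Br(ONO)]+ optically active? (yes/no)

The six octahedral sites form three mutually perpendicular trans pairs.
Working through the distinct placements yields 6 geometric isomers: H2O cis, CH3CN cis (3 arrangements, 2 chiral); H2O trans, CH3CN cis; H2O cis, CH3CN trans; H2O trans, CH3CN trans.
Of these, 2 lack any improper symmetry element and so occur as enantiomeric pairs, giving 6 + 2 = 8 stereoisomers in total.

yes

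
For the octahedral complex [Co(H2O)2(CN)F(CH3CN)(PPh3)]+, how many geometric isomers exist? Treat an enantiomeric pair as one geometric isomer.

9

Placing the ligands in turn and identifying arrangements related by rotation or reflection leaves 9 distinct geometric isomers.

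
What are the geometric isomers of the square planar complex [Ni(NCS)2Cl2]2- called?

cis and trans

Working through the distinct placements yields 2 geometric isomers: NCS cis; NCS trans.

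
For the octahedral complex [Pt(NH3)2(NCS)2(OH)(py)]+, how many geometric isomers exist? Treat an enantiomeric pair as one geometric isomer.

There are 6 geometric isomers: NH3 trans, NCS trans; NH3 cis, NCS trans; NH3 cis, NCS cis (3 arrangements, 2 chiral); NH3 trans, NCS cis.

6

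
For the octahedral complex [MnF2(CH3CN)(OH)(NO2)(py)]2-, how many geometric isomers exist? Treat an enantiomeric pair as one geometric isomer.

The six octahedral sites form three mutually perpendicular trans pairs.
Placing the ligands in turn and identifying arrangements related by rotation or reflection leaves 9 distinct geometric isomers.

9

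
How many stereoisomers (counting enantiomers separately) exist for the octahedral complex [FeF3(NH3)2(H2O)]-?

3

In an octahedral complex each vertex has one trans partner and four cis neighbours.
Working through the distinct placements yields 3 geometric isomers: F mer, NH3 trans; F mer, NH3 cis; F fac, NH3 cis.
Each arrangement has an internal mirror plane or centre of symmetry, so none is chiral.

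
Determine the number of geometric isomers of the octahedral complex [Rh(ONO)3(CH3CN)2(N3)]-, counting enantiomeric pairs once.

The distinct arrangements are (3 in all): ONO mer, CH3CN trans; ONO mer, CH3CN cis; ONO fac, CH3CN cis.

3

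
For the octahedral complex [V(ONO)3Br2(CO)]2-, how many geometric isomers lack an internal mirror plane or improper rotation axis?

0

In an octahedral complex each vertex has one trans partner and four cis neighbours.
There are 3 geometric isomers: ONO mer, Br trans; ONO mer, Br cis; ONO fac, Br cis.
Each arrangement has an internal mirror plane or centre of symmetry, so none is chiral.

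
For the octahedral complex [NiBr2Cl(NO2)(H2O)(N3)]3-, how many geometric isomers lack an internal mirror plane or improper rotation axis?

In an octahedral complex each vertex has one trans partner and four cis neighbours.
Placing the ligands in turn and identifying arrangements related by rotation or reflection leaves 9 distinct geometric isomers.
Of these, 6 lack any improper symmetry element and so occur as enantiomeric pairs, giving 9 + 6 = 15 stereoisomers in total.

6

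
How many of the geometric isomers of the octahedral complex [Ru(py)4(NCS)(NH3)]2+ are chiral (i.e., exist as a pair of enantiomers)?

An octahedron has six vertices in three trans pairs; every non-trans pair is cis.
There are 2 geometric isomers: NCS and NH3 mutually trans; NCS and NH3 mutually cis.
Each arrangement has an internal mirror plane or centre of symmetry, so none is chiral.

0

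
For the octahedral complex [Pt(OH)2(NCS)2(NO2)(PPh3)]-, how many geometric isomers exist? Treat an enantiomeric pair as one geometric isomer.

6

In an octahedral complex each vertex has one trans partner and four cis neighbours.
Working through the distinct placements yields 6 geometric isomers: OH cis, NCS trans; OH trans, NCS trans; OH cis, NCS cis (3 arrangements, 2 chiral); OH trans, NCS cis.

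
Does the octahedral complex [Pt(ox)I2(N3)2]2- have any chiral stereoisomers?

An octahedron has six vertices in three trans pairs; every non-trans pair is cis.
Each ox is bidentate and must span two cis positions.
There are 3 geometric isomers: I trans, N3 cis; I cis, N3 cis (chiral); I cis, N3 trans.
One of these lacks any improper symmetry element and so occurs as an enantiomeric pair, giving 3 + 1 = 4 stereoisomers in total.

yes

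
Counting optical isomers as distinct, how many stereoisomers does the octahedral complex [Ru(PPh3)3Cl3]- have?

Systematic placement gives 2 geometric isomers: PPh3 mer; PPh3 fac.
Each arrangement has an internal mirror plane or centre of symmetry, so none is chiral.

2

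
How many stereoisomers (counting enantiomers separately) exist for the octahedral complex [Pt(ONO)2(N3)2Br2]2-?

6

There are 5 geometric isomers: ONO trans, N3 trans, Br trans; ONO cis, N3 cis, Br trans; ONO trans, N3 cis, Br cis; ONO cis, N3 cis, Br cis (chiral); ONO cis, N3 trans, Br cis.
One of these lacks any improper symmetry element and so occurs as an enantiomeric pair, giving 5 + 1 = 6 stereoisomers in total.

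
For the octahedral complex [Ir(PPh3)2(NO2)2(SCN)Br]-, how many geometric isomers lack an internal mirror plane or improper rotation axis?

The six octahedral sites form three mutually perpendicular trans pairs.
Working through the distinct placements yields 6 geometric isomers: PPh3 cis, NO2 cis (3 arrangements, 2 chiral); PPh3 trans, NO2 cis; PPh3 cis, NO2 trans; PPh3 trans, NO2 trans.
Of these, 2 lack any improper symmetry element and so occur as enantiomeric pairs, giving 6 + 2 = 8 stereoisomers in total.

2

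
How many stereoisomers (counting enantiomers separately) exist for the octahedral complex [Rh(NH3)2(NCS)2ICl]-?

An octahedron has six vertices in three trans pairs; every non-trans pair is cis.
Working through the distinct placements yields 6 geometric isomers: NH3 trans, NCS trans; NH3 cis, NCS cis (3 arrangements, 2 chiral); NH3 trans, NCS cis; NH3 cis, NCS trans.
Of these, 2 lack any improper symmetry element and so occur as enantiomeric pairs, giving 6 + 2 = 8 stereoisomers in total.

8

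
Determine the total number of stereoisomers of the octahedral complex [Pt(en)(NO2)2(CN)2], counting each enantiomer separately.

4

The six octahedral sites form three mutually perpendicular trans pairs.
Each en is bidentate and must span two cis positions.
Working through the distinct placements yields 3 geometric isomers: NO2 cis, CN trans; NO2 cis, CN cis (chiral); NO2 trans, CN cis.
One of these lacks any improper symmetry element and so occurs as an enantiomeric pair, giving 3 + 1 = 4 stereoisomers in total.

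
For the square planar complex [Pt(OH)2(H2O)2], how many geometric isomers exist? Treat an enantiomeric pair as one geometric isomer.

2

There are 2 geometric isomers: OH cis; OH trans.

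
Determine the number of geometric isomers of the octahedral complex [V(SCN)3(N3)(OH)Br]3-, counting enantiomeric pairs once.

The six octahedral sites form three mutually perpendicular trans pairs.
Systematic placement gives 4 geometric isomers: SCN mer (3 arrangements); SCN fac (chiral).

4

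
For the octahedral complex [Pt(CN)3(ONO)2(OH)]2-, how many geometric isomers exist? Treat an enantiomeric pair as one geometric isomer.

The six octahedral sites form three mutually perpendicular trans pairs.
Working through the distinct placements yields 3 geometric isomers: CN mer, ONO trans; CN mer, ONO cis; CN fac, ONO cis.

3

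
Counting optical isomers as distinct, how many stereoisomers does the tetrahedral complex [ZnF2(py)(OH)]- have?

1

All four vertices of a tetrahedron are equivalent and mutually adjacent, so cis/trans isomerism cannot arise.
Only one geometric arrangement is possible.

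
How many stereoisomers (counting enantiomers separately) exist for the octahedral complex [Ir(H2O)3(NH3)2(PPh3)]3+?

The six octahedral sites form three mutually perpendicular trans pairs.
Working through the distinct placements yields 3 geometric isomers: H2O mer, NH3 cis; H2O mer, NH3 trans; H2O fac, NH3 cis.
Each arrangement has an internal mirror plane or centre of symmetry, so none is chiral.

3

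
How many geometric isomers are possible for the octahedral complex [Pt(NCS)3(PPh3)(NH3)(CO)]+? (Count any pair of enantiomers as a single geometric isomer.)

An octahedron has six vertices in three trans pairs; every non-trans pair is cis.
The distinct arrangements are (4 in all): NCS mer (3 arrangements); NCS fac (chiral).

4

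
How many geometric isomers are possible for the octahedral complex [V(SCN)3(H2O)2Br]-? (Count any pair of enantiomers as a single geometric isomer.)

3

The distinct arrangements are (3 in all): SCN mer, H2O cis; SCN mer, H2O trans; SCN fac, H2O cis.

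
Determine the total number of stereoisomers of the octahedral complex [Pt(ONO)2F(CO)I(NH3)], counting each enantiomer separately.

15

In an octahedral complex each vertex has one trans partner and four cis neighbours.
Placing the ligands in turn and identifying arrangements related by rotation or reflection leaves 9 distinct geometric isomers.
Of these, 6 lack any improper symmetry element and so occur as enantiomeric pairs, giving 9 + 6 = 15 stereoisomers in total.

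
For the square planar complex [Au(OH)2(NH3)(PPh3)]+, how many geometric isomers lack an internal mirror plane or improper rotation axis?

0

A square has two trans pairs of vertices; adjacent vertices are cis.
Working through the distinct placements yields 2 geometric isomers: OH cis; OH trans.
Each arrangement has an internal mirror plane or centre of symmetry, so none is chiral.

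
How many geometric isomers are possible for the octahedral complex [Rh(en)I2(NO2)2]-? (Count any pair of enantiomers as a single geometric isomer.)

3

An octahedron has six vertices in three trans pairs; every non-trans pair is cis.
Each en is bidentate and must span two cis positions.
There are 3 geometric isomers: I trans, NO2 cis; I cis, NO2 cis (chiral); I cis, NO2 trans.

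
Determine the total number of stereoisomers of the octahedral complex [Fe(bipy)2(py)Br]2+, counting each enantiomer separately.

3

Each bipy is bidentate and must span two cis positions.
Systematic placement gives 2 geometric isomers: py and Br mutually cis (chiral); py and Br mutually trans.
One of these lacks any improper symmetry element and so occurs as an enantiomeric pair, giving 2 + 1 = 3 stereoisomers in total.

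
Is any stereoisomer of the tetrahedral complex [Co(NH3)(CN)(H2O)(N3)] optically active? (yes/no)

All four vertices of a tetrahedron are equivalent and mutually adjacent, so cis/trans isomerism cannot arise.
Only one geometric arrangement is possible; it has no improper symmetry element, so it exists as a pair of enantiomers (2 stereoisomers).

yes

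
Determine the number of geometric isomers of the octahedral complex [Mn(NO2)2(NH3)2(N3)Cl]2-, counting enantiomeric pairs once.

6

In an octahedral complex each vertex has one trans partner and four cis neighbours.
Working through the distinct placements yields 6 geometric isomers: NO2 trans, NH3 trans; NO2 cis, NH3 cis (3 arrangements, 2 chiral); NO2 trans, NH3 cis; NO2 cis, NH3 trans.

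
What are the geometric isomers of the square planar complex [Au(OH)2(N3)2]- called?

cis and trans

A square has two trans pairs of vertices; adjacent vertices are cis.
The distinct arrangements are (2 in all): OH cis; OH trans.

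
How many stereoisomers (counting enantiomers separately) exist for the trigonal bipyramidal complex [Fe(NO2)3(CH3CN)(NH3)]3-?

4

A trigonal bipyramid has two axial and three equatorial sites, which are chemically inequivalent.
Working through the distinct placements yields 4 geometric isomers: CH3CN axial, NH3 axial; CH3CN axial, NH3 equatorial; CH3CN equatorial, NH3 axial; CH3CN equatorial, NH3 equatorial.
Each arrangement has an internal mirror plane or centre of symmetry, so none is chiral.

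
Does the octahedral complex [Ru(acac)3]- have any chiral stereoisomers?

yes

The six octahedral sites form three mutually perpendicular trans pairs.
Each acac is bidentate and must span two cis positions.
Only one geometric arrangement is possible; it has no improper symmetry element, so it exists as a pair of enantiomers (2 stereoisomers).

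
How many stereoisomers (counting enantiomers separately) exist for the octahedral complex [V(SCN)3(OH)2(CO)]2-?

In an octahedral complex each vertex has one trans partner and four cis neighbours.
Systematic placement gives 3 geometric isomers: SCN mer, OH cis; SCN mer, OH trans; SCN fac, OH cis.
Each arrangement has an internal mirror plane or centre of symmetry, so none is chiral.

3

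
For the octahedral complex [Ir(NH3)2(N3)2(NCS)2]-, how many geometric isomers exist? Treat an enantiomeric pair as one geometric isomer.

An octahedron has six vertices in three trans pairs; every non-trans pair is cis.
There are 5 geometric isomers: NH3 trans, N3 trans, NCS trans; NH3 cis, N3 trans, NCS cis; NH3 trans, N3 cis, NCS cis; NH3 cis, N3 cis, NCS cis (chiral); NH3 cis, N3 cis, NCS trans.

5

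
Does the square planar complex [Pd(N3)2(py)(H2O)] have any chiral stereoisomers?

Working through the distinct placements yields 2 geometric isomers: N3 cis; N3 trans.
Each arrangement has an internal mirror plane or centre of symmetry, so none is chiral.

no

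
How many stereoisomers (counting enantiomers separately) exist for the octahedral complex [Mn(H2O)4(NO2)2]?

In an octahedral complex each vertex has one trans partner and four cis neighbours.
There are 2 geometric isomers: NO2 trans; NO2 cis.
Each arrangement has an internal mirror plane or centre of symmetry, so none is chiral.

2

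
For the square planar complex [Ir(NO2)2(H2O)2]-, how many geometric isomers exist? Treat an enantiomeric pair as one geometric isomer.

2

In a square planar complex each vertex has one trans partner and two cis neighbours.
There are 2 geometric isomers: NO2 cis; NO2 trans.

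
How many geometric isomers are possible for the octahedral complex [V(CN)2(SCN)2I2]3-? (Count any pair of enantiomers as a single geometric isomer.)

Systematic placement gives 5 geometric isomers: CN trans, SCN trans, I trans; CN trans, SCN cis, I cis; CN cis, SCN trans, I cis; CN cis, SCN cis, I cis (chiral); CN cis, SCN cis, I trans.

5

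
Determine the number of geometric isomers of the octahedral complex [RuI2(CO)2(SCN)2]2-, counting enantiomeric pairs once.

Working through the distinct placements yields 5 geometric isomers: I trans, CO trans, SCN trans; I cis, CO trans, SCN cis; I cis, CO cis, SCN trans; I cis, CO cis, SCN cis (chiral); I trans, CO cis, SCN cis.

5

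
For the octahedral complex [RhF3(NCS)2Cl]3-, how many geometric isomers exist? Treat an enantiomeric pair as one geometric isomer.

There are 3 geometric isomers: F mer, NCS trans; F fac, NCS cis; F mer, NCS cis.

3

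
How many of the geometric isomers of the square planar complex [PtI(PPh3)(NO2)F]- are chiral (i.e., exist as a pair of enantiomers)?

0

In a square planar complex each vertex has one trans partner and two cis neighbours.
Systematic placement gives 3 geometric isomers: (F/NO2 trans, I/PPh3 trans); (F/PPh3 trans, I/NO2 trans); (F/I trans, NO2/PPh3 trans).
Each arrangement has an internal mirror plane or centre of symmetry, so none is chiral.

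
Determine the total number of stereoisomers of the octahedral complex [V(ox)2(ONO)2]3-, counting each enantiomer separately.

An octahedron has six vertices in three trans pairs; every non-trans pair is cis.
Each ox is bidentate and must span two cis positions.
Systematic placement gives 2 geometric isomers: ONO trans; ONO cis (chiral).
One of these lacks any improper symmetry element and so occurs as an enantiomeric pair, giving 2 + 1 = 3 stereoisomers in total.

3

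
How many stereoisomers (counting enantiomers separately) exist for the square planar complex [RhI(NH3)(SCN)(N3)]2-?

A square has two trans pairs of vertices; adjacent vertices are cis.
Systematic placement gives 3 geometric isomers: (I/NH3 trans, N3/SCN trans); (I/SCN trans, N3/NH3 trans); (I/N3 trans, NH3/SCN trans).
Each arrangement has an internal mirror plane or centre of symmetry, so none is chiral.

3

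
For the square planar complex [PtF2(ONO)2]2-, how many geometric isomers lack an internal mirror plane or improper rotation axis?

0

A square has two trans pairs of vertices; adjacent vertices are cis.
Working through the distinct placements yields 2 geometric isomers: F cis; F trans.
Each arrangement has an internal mirror plane or centre of symmetry, so none is chiral.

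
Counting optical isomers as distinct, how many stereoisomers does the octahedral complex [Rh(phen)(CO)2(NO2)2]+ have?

An octahedron has six vertices in three trans pairs; every non-trans pair is cis.
Each phen is bidentate and must span two cis positions.
There are 3 geometric isomers: CO trans, NO2 cis; CO cis, NO2 cis (chiral); CO cis, NO2 trans.
One of these lacks any improper symmetry element and so occurs as an enantiomeric pair, giving 3 + 1 = 4 stereoisomers in total.

4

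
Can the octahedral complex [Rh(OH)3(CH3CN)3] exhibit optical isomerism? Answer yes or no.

no

The six octahedral sites form three mutually perpendicular trans pairs.
The distinct arrangements are (2 in all): OH mer; OH fac.
Each arrangement has an internal mirror plane or centre of symmetry, so none is chiral.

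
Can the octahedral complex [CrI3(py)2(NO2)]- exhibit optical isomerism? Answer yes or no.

no

An octahedron has six vertices in three trans pairs; every non-trans pair is cis.
The distinct arrangements are (3 in all): I mer, py trans; I mer, py cis; I fac, py cis.
Each arrangement has an internal mirror plane or centre of symmetry, so none is chiral.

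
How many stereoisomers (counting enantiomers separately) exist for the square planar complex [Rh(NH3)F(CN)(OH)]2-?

3

A square has two trans pairs of vertices; adjacent vertices are cis.
The distinct arrangements are (3 in all): (CN/NH3 trans, F/OH trans); (CN/OH trans, F/NH3 trans); (CN/F trans, NH3/OH trans).
Each arrangement has an internal mirror plane or centre of symmetry, so none is chiral.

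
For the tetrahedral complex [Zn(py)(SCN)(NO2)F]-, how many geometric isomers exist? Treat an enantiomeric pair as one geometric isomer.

1

All four vertices of a tetrahedron are equivalent and mutually adjacent, so cis/trans isomerism cannot arise.
Only one geometric arrangement is possible; it has no improper symmetry element, so it exists as a pair of enantiomers (2 stereoisomers).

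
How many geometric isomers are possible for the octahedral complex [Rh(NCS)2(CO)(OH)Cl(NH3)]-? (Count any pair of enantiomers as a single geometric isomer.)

The six octahedral sites form three mutually perpendicular trans pairs.
Placing the ligands in turn and identifying arrangements related by rotation or reflection leaves 9 distinct geometric isomers.

9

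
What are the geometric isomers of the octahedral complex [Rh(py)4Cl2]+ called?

cis and trans

Systematic placement gives 2 geometric isomers: Cl trans; Cl cis.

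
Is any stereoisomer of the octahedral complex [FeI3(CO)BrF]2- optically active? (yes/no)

yes

In an octahedral complex each vertex has one trans partner and four cis neighbours.
There are 4 geometric isomers: I mer (3 arrangements); I fac (chiral).
One of these lacks any improper symmetry element and so occurs as an enantiomeric pair, giving 4 + 1 = 5 stereoisomers in total.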